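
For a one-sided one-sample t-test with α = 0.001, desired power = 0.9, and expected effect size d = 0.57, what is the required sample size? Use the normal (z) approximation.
n = 59

Sample size formula (one-sample t-test, normal approximation):
n = ((z_α + z_β) / d)²

z_α = 3.090 (for α = 0.001, one-sided)
z_β = 1.282 (for power = 0.9)
d = 0.57

n = ((3.090 + 1.282) / 0.57)²
n = (7.670)²
n ≈ 58.83
Round up to the next whole number: n = 59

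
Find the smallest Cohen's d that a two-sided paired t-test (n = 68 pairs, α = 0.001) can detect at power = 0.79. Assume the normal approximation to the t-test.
d ≈ 0.50

Minimum detectable effect (paired t-test, normal approximation):
d = (z_{α/2} + z_β) / √n
d = (3.291 + 0.806) / √68
d = 4.097 / 8.246
d ≈ 0.50

By Cohen's convention (0.2 small / 0.5 medium / 0.8 large): medium effect.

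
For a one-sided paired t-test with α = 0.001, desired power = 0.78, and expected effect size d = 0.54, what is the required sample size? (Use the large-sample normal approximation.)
n = 52 pairs

Sample size formula (paired t-test, normal approximation):
n = ((z_α + z_β) / d)²

z_α = 3.090 (for α = 0.001, one-sided)
z_β = 0.772 (for power = 0.78)
d = 0.54

n = ((3.090 + 0.772) / 0.54)²
n = (7.152)²
n ≈ 51.15
Round up to the next whole number: n = 52 pairs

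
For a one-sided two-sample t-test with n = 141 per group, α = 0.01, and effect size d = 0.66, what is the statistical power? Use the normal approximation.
Power ≈ 1.00

Power calculation (two-sample t-test, normal approximation):
z_β = d · √(n/2) - z_α
z_β = 0.66 · √(141/2) - 2.326
z_β = 0.66 · 8.396 - 2.326
z_β = 3.215

Power = Φ(z_β) = Φ(3.215) ≈ 0.999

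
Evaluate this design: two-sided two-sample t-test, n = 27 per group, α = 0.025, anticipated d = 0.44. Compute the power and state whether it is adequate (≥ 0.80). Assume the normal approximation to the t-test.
Power ≈ 0.27; the study is underpowered (power < 0.80)

Power calculation (two-sample t-test, normal approximation):
z_β = d · √(n/2) - z_{α/2}
z_β = 0.44 · √(27/2) - 2.241
z_β = 0.44 · 3.674 - 2.241
z_β = -0.625

Power = Φ(z_β) = Φ(-0.625) ≈ 0.266

Effect size d = 0.44 is small by Cohen's convention (0.2/0.5/0.8).

Threshold: power ≥ 0.80 is conventionally adequate.
Power ≈ 0.27 → the study is underpowered (power < 0.80).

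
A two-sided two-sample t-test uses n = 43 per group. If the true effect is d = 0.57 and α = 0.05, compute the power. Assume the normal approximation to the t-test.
Power ≈ 0.75

Power calculation (two-sample t-test, normal approximation):
z_β = d · √(n/2) - z_{α/2}
z_β = 0.57 · √(43/2) - 1.960
z_β = 0.57 · 4.637 - 1.960
z_β = 0.683

Power = Φ(z_β) = Φ(0.683) ≈ 0.753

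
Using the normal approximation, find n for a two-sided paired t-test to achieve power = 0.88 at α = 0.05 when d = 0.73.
n = 19 pairs

Sample size formula (paired t-test, normal approximation):
n = ((z_{α/2} + z_β) / d)²

z_{α/2} = 1.960 (for α = 0.05, two-sided)
z_β = 1.175 (for power = 0.88)
d = 0.73

n = ((1.960 + 1.175) / 0.73)²
n = (4.295)²
n ≈ 18.45
Round up to the next whole number: n = 19 pairs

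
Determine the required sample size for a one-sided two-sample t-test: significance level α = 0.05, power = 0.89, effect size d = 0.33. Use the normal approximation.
n = 152 per group

Sample size formula (two-sample t-test, normal approximation):
n = 2 · ((z_α + z_β) / d)²

z_α = 1.645 (for α = 0.05, one-sided)
z_β = 1.227 (for power = 0.89)
d = 0.33

n = 2 · ((1.645 + 1.227) / 0.33)²
n = 2 · (8.703)²
n ≈ 151.48
Round up to the next whole number: n = 152 per group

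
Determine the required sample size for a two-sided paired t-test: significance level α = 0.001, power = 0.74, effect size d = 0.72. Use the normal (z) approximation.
n = 30 pairs

Sample size formula (paired t-test, normal approximation):
n = ((z_{α/2} + z_β) / d)²

z_{α/2} = 3.291 (for α = 0.001, two-sided)
z_β = 0.643 (for power = 0.74)
d = 0.72

n = ((3.291 + 0.643) / 0.72)²
n = (5.464)²
n ≈ 29.86
Round up to the next whole number: n = 30 pairs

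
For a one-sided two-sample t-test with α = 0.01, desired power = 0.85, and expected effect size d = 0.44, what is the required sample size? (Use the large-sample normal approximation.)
n = 117 per group

Sample size formula (two-sample t-test, normal approximation):
n = 2 · ((z_α + z_β) / d)²

z_α = 2.326 (for α = 0.01, one-sided)
z_β = 1.036 (for power = 0.85)
d = 0.44

n = 2 · ((2.326 + 1.036) / 0.44)²
n = 2 · (7.641)²
n ≈ 116.77
Round up to the next whole number: n = 117 per group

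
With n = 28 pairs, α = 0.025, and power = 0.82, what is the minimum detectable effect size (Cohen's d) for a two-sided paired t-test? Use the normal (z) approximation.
d ≈ 0.60

Minimum detectable effect (paired t-test, normal approximation):
d = (z_{α/2} + z_β) / √n
d = (2.241 + 0.915) / √28
d = 3.157 / 5.292
d ≈ 0.60

By Cohen's convention (0.2 small / 0.5 medium / 0.8 large): medium effect.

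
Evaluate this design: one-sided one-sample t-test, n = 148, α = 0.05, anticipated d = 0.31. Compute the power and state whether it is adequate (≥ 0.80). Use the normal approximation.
Power ≈ 0.98; the study is adequately powered (power ≥ 0.80)

Power calculation (one-sample t-test, normal approximation):
z_β = d · √n - z_α
z_β = 0.31 · √148 - 1.645
z_β = 0.31 · 12.166 - 1.645
z_β = 2.126

Power = Φ(z_β) = Φ(2.126) ≈ 0.983

Effect size d = 0.31 is small by Cohen's convention (0.2/0.5/0.8).

Threshold: power ≥ 0.80 is conventionally adequate.
Power ≈ 0.98 → the study is adequately powered (power ≥ 0.80).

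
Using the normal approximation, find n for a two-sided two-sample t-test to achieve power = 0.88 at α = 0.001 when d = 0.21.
n = 905 per group

Sample size formula (two-sample t-test, normal approximation):
n = 2 · ((z_{α/2} + z_β) / d)²

z_{α/2} = 3.291 (for α = 0.001, two-sided)
z_β = 1.175 (for power = 0.88)
d = 0.21

n = 2 · ((3.291 + 1.175) / 0.21)²
n = 2 · (21.267)²
n ≈ 904.57
Round up to the next whole number: n = 905 per group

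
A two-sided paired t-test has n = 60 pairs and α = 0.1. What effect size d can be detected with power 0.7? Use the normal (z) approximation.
d ≈ 0.28

Minimum detectable effect (paired t-test, normal approximation):
d = (z_{α/2} + z_β) / √n
d = (1.645 + 0.524) / √60
d = 2.169 / 7.746
d ≈ 0.28

By Cohen's convention (0.2 small / 0.5 medium / 0.8 large): small effect.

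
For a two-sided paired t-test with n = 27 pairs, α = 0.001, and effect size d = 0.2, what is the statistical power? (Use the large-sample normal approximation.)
Power ≈ 0.01

Power calculation (paired t-test, normal approximation):
z_β = d · √n - z_{α/2}
z_β = 0.2 · √27 - 3.291
z_β = 0.2 · 5.196 - 3.291
z_β = -2.251

Power = Φ(z_β) = Φ(-2.251) ≈ 0.012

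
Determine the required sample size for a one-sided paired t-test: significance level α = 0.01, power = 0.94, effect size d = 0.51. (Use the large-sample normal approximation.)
n = 58 pairs

Sample size formula (paired t-test, normal approximation):
n = ((z_α + z_β) / d)²

z_α = 2.326 (for α = 0.01, one-sided)
z_β = 1.555 (for power = 0.94)
d = 0.51

n = ((2.326 + 1.555) / 0.51)²
n = (7.610)²
n ≈ 57.91
Round up to the next whole number: n = 58 pairs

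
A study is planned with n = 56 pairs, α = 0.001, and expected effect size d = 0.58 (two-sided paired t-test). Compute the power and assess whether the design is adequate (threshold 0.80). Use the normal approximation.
Power ≈ 0.85; the study is adequately powered (power ≥ 0.80)

Power calculation (paired t-test, normal approximation):
z_β = d · √n - z_{α/2}
z_β = 0.58 · √56 - 3.291
z_β = 0.58 · 7.483 - 3.291
z_β = 1.050

Power = Φ(z_β) = Φ(1.050) ≈ 0.853

Effect size d = 0.58 is medium by Cohen's convention (0.2/0.5/0.8).

Threshold: power ≥ 0.80 is conventionally adequate.
Power ≈ 0.85 → the study is adequately powered (power ≥ 0.80).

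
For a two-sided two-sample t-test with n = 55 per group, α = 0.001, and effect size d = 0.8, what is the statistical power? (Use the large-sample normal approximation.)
Power ≈ 0.82

Power calculation (two-sample t-test, normal approximation):
z_β = d · √(n/2) - z_{α/2}
z_β = 0.8 · √(55/2) - 3.291
z_β = 0.8 · 5.244 - 3.291
z_β = 0.905

Power = Φ(z_β) = Φ(0.905) ≈ 0.817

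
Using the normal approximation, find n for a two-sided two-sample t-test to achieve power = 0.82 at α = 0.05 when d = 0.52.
n = 62 per group

Sample size formula (two-sample t-test, normal approximation):
n = 2 · ((z_{α/2} + z_β) / d)²

z_{α/2} = 1.960 (for α = 0.05, two-sided)
z_β = 0.915 (for power = 0.82)
d = 0.52

n = 2 · ((1.960 + 0.915) / 0.52)²
n = 2 · (5.529)²
n ≈ 61.14
Round up to the next whole number: n = 62 per group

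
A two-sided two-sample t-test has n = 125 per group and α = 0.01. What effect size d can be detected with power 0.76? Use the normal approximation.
d ≈ 0.42

Minimum detectable effect (two-sample t-test, normal approximation):
d = (z_{α/2} + z_β) / √(n/2)
d = (2.576 + 0.706) / √(125/2)
d = 3.282 / 7.906
d ≈ 0.42

By Cohen's convention (0.2 small / 0.5 medium / 0.8 large): small effect.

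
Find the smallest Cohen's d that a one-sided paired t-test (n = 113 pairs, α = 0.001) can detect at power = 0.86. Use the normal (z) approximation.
d ≈ 0.39

Minimum detectable effect (paired t-test, normal approximation):
d = (z_α + z_β) / √n
d = (3.090 + 1.080) / √113
d = 4.171 / 10.630
d ≈ 0.39

By Cohen's convention (0.2 small / 0.5 medium / 0.8 large): small effect.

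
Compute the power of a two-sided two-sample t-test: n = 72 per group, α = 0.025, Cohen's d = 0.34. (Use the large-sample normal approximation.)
Power ≈ 0.42

Power calculation (two-sample t-test, normal approximation):
z_β = d · √(n/2) - z_{α/2}
z_β = 0.34 · √(72/2) - 2.241
z_β = 0.34 · 6.000 - 2.241
z_β = -0.201

Power = Φ(z_β) = Φ(-0.201) ≈ 0.420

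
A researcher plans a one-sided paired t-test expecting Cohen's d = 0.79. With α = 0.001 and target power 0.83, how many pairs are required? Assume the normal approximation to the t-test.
n = 27 pairs

Sample size formula (paired t-test, normal approximation):
n = ((z_α + z_β) / d)²

z_α = 3.090 (for α = 0.001, one-sided)
z_β = 0.954 (for power = 0.83)
d = 0.79

n = ((3.090 + 0.954) / 0.79)²
n = (5.119)²
n ≈ 26.20
Round up to the next whole number: n = 27 pairs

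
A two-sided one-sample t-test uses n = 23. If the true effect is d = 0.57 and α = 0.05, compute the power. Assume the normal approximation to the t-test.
Power ≈ 0.78

Power calculation (one-sample t-test, normal approximation):
z_β = d · √n - z_{α/2}
z_β = 0.57 · √23 - 1.960
z_β = 0.57 · 4.796 - 1.960
z_β = 0.774

Power = Φ(z_β) = Φ(0.774) ≈ 0.780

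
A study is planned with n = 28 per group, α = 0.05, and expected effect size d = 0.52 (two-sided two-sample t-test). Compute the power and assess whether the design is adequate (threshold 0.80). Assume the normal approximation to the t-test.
Power ≈ 0.49; the study is underpowered (power < 0.80)

Power calculation (two-sample t-test, normal approximation):
z_β = d · √(n/2) - z_{α/2}
z_β = 0.52 · √(28/2) - 1.960
z_β = 0.52 · 3.742 - 1.960
z_β = -0.014

Power = Φ(z_β) = Φ(-0.014) ≈ 0.494

Effect size d = 0.52 is medium by Cohen's convention (0.2/0.5/0.8).

Threshold: power ≥ 0.80 is conventionally adequate.
Power ≈ 0.49 → the study is underpowered (power < 0.80).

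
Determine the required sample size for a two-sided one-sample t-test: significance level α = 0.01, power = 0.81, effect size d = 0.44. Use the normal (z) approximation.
n = 62

Sample size formula (one-sample t-test, normal approximation):
n = ((z_{α/2} + z_β) / d)²

z_{α/2} = 2.576 (for α = 0.01, two-sided)
z_β = 0.878 (for power = 0.81)
d = 0.44

n = ((2.576 + 0.878) / 0.44)²
n = (7.850)²
n ≈ 61.62
Round up to the next whole number: n = 62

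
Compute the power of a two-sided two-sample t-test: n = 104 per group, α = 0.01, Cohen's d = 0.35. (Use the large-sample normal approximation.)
Power ≈ 0.48

Power calculation (two-sample t-test, normal approximation):
z_β = d · √(n/2) - z_{α/2}
z_β = 0.35 · √(104/2) - 2.576
z_β = 0.35 · 7.211 - 2.576
z_β = -0.052

Power = Φ(z_β) = Φ(-0.052) ≈ 0.479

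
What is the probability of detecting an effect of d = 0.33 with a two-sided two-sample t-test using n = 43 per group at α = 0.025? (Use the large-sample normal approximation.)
Power ≈ 0.24

Power calculation (two-sample t-test, normal approximation):
z_β = d · √(n/2) - z_{α/2}
z_β = 0.33 · √(43/2) - 2.241
z_β = 0.33 · 4.637 - 2.241
z_β = -0.711

Power = Φ(z_β) = Φ(-0.711) ≈ 0.238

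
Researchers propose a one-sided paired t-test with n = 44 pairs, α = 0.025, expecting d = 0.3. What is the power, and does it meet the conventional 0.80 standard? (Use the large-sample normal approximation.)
Power ≈ 0.51; the study is underpowered (power < 0.80)

Power calculation (paired t-test, normal approximation):
z_β = d · √n - z_α
z_β = 0.3 · √44 - 1.960
z_β = 0.3 · 6.633 - 1.960
z_β = 0.030

Power = Φ(z_β) = Φ(0.030) ≈ 0.512

Effect size d = 0.3 is small by Cohen's convention (0.2/0.5/0.8).

Threshold: power ≥ 0.80 is conventionally adequate.
Power ≈ 0.51 → the study is underpowered (power < 0.80).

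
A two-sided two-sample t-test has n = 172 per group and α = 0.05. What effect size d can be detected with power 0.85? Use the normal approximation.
d ≈ 0.32

Minimum detectable effect (two-sample t-test, normal approximation):
d = (z_{α/2} + z_β) / √(n/2)
d = (1.960 + 1.036) / √(172/2)
d = 2.996 / 9.274
d ≈ 0.32

By Cohen's convention (0.2 small / 0.5 medium / 0.8 large): small effect.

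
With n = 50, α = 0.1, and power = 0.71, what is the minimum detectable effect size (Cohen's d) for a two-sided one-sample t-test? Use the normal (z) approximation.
d ≈ 0.31

Minimum detectable effect (one-sample t-test, normal approximation):
d = (z_{α/2} + z_β) / √n
d = (1.645 + 0.553) / √50
d = 2.198 / 7.071
d ≈ 0.31

By Cohen's convention (0.2 small / 0.5 medium / 0.8 large): small effect.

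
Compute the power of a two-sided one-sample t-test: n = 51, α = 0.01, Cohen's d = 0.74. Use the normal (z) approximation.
Power ≈ 1.00

Power calculation (one-sample t-test, normal approximation):
z_β = d · √n - z_{α/2}
z_β = 0.74 · √51 - 2.576
z_β = 0.74 · 7.141 - 2.576
z_β = 2.709

Power = Φ(z_β) = Φ(2.709) ≈ 0.997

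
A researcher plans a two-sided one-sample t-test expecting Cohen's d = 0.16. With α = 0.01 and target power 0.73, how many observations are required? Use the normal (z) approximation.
n = 398

Sample size formula (one-sample t-test, normal approximation):
n = ((z_{α/2} + z_β) / d)²

z_{α/2} = 2.576 (for α = 0.01, two-sided)
z_β = 0.613 (for power = 0.73)
d = 0.16

n = ((2.576 + 0.613) / 0.16)²
n = (19.931)²
n ≈ 397.24
Round up to the next whole number: n = 398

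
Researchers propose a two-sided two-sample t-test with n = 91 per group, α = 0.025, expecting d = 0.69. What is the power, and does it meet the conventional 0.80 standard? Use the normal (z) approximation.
Power ≈ 0.99; the study is adequately powered (power ≥ 0.80)

Power calculation (two-sample t-test, normal approximation):
z_β = d · √(n/2) - z_{α/2}
z_β = 0.69 · √(91/2) - 2.241
z_β = 0.69 · 6.745 - 2.241
z_β = 2.413

Power = Φ(z_β) = Φ(2.413) ≈ 0.992

Effect size d = 0.69 is medium by Cohen's convention (0.2/0.5/0.8).

Threshold: power ≥ 0.80 is conventionally adequate.
Power ≈ 0.99 → the study is adequately powered (power ≥ 0.80).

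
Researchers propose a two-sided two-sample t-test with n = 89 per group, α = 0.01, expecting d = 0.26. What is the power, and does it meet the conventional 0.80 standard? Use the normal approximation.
Power ≈ 0.20; the study is underpowered (power < 0.80)

Power calculation (two-sample t-test, normal approximation):
z_β = d · √(n/2) - z_{α/2}
z_β = 0.26 · √(89/2) - 2.576
z_β = 0.26 · 6.671 - 2.576
z_β = -0.841

Power = Φ(z_β) = Φ(-0.841) ≈ 0.200

Effect size d = 0.26 is small by Cohen's convention (0.2/0.5/0.8).

Threshold: power ≥ 0.80 is conventionally adequate.
Power ≈ 0.20 → the study is underpowered (power < 0.80).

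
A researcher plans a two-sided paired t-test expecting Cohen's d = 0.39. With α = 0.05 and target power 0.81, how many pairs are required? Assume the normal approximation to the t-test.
n = 53 pairs

Sample size formula (paired t-test, normal approximation):
n = ((z_{α/2} + z_β) / d)²

z_{α/2} = 1.960 (for α = 0.05, two-sided)
z_β = 0.878 (for power = 0.81)
d = 0.39

n = ((1.960 + 0.878) / 0.39)²
n = (7.277)²
n ≈ 52.95
Round up to the next whole number: n = 53 pairs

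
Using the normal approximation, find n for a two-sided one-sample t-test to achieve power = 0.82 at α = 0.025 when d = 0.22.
n = 206

Sample size formula (one-sample t-test, normal approximation):
n = ((z_{α/2} + z_β) / d)²

z_{α/2} = 2.241 (for α = 0.025, two-sided)
z_β = 0.915 (for power = 0.82)
d = 0.22

n = ((2.241 + 0.915) / 0.22)²
n = (14.345)²
n ≈ 205.78
Round up to the next whole number: n = 206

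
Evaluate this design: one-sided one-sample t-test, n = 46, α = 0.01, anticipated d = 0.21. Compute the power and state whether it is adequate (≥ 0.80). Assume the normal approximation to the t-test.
Power ≈ 0.18; the study is underpowered (power < 0.80)

Power calculation (one-sample t-test, normal approximation):
z_β = d · √n - z_α
z_β = 0.21 · √46 - 2.326
z_β = 0.21 · 6.782 - 2.326
z_β = -0.902

Power = Φ(z_β) = Φ(-0.902) ≈ 0.184

Effect size d = 0.21 is small by Cohen's convention (0.2/0.5/0.8).

Threshold: power ≥ 0.80 is conventionally adequate.
Power ≈ 0.18 → the study is underpowered (power < 0.80).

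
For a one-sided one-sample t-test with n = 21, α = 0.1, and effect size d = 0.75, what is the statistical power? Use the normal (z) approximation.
Power ≈ 0.98

Power calculation (one-sample t-test, normal approximation):
z_β = d · √n - z_α
z_β = 0.75 · √21 - 1.282
z_β = 0.75 · 4.583 - 1.282
z_β = 2.155

Power = Φ(z_β) = Φ(2.155) ≈ 0.984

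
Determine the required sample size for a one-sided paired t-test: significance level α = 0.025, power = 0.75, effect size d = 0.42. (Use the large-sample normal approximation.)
n = 40 pairs

Sample size formula (paired t-test, normal approximation):
n = ((z_α + z_β) / d)²

z_α = 1.960 (for α = 0.025, one-sided)
z_β = 0.674 (for power = 0.75)
d = 0.42

n = ((1.960 + 0.674) / 0.42)²
n = (6.271)²
n ≈ 39.33
Round up to the next whole number: n = 40 pairs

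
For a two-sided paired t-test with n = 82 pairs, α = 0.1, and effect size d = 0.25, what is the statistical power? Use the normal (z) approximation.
Power ≈ 0.73

Power calculation (paired t-test, normal approximation):
z_β = d · √n - z_{α/2}
z_β = 0.25 · √82 - 1.645
z_β = 0.25 · 9.055 - 1.645
z_β = 0.619

Power = Φ(z_β) = Φ(0.619) ≈ 0.732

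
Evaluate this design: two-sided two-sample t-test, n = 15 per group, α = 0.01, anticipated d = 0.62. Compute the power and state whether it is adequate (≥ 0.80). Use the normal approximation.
Power ≈ 0.19; the study is underpowered (power < 0.80)

Power calculation (two-sample t-test, normal approximation):
z_β = d · √(n/2) - z_{α/2}
z_β = 0.62 · √(15/2) - 2.576
z_β = 0.62 · 2.739 - 2.576
z_β = -0.878

Power = Φ(z_β) = Φ(-0.878) ≈ 0.190

Effect size d = 0.62 is medium by Cohen's convention (0.2/0.5/0.8).

Threshold: power ≥ 0.80 is conventionally adequate.
Power ≈ 0.19 → the study is underpowered (power < 0.80).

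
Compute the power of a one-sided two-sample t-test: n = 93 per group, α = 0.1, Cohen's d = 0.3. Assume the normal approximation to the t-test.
Power ≈ 0.78

Power calculation (two-sample t-test, normal approximation):
z_β = d · √(n/2) - z_α
z_β = 0.3 · √(93/2) - 1.282
z_β = 0.3 · 6.819 - 1.282
z_β = 0.764

Power = Φ(z_β) = Φ(0.764) ≈ 0.778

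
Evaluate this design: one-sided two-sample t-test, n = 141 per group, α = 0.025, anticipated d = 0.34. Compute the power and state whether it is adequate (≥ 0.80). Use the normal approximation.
Power ≈ 0.81; the study is adequately powered (power ≥ 0.80)

Power calculation (two-sample t-test, normal approximation):
z_β = d · √(n/2) - z_α
z_β = 0.34 · √(141/2) - 1.960
z_β = 0.34 · 8.396 - 1.960
z_β = 0.895

Power = Φ(z_β) = Φ(0.895) ≈ 0.815

Effect size d = 0.34 is small by Cohen's convention (0.2/0.5/0.8).

Threshold: power ≥ 0.80 is conventionally adequate.
Power ≈ 0.81 → the study is adequately powered (power ≥ 0.80).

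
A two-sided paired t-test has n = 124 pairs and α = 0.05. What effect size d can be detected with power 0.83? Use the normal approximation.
d ≈ 0.26

Minimum detectable effect (paired t-test, normal approximation):
d = (z_{α/2} + z_β) / √n
d = (1.960 + 0.954) / √124
d = 2.914 / 11.136
d ≈ 0.26

By Cohen's convention (0.2 small / 0.5 medium / 0.8 large): small effect.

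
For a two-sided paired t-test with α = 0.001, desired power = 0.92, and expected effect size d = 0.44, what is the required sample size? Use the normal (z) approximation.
n = 114 pairs

Sample size formula (paired t-test, normal approximation):
n = ((z_{α/2} + z_β) / d)²

z_{α/2} = 3.291 (for α = 0.001, two-sided)
z_β = 1.405 (for power = 0.92)
d = 0.44

n = ((3.291 + 1.405) / 0.44)²
n = (10.673)²
n ≈ 113.91
Round up to the next whole number: n = 114 pairs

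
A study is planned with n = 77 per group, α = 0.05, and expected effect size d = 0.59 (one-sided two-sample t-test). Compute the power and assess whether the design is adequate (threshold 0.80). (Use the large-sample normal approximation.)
Power ≈ 0.98; the study is adequately powered (power ≥ 0.80)

Power calculation (two-sample t-test, normal approximation):
z_β = d · √(n/2) - z_α
z_β = 0.59 · √(77/2) - 1.645
z_β = 0.59 · 6.205 - 1.645
z_β = 2.016

Power = Φ(z_β) = Φ(2.016) ≈ 0.978

Effect size d = 0.59 is medium by Cohen's convention (0.2/0.5/0.8).

Threshold: power ≥ 0.80 is conventionally adequate.
Power ≈ 0.98 → the study is adequately powered (power ≥ 0.80).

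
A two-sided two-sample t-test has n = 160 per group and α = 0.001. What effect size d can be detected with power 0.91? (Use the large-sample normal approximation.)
d ≈ 0.52

Minimum detectable effect (two-sample t-test, normal approximation):
d = (z_{α/2} + z_β) / √(n/2)
d = (3.291 + 1.341) / √(160/2)
d = 4.631 / 8.944
d ≈ 0.52

By Cohen's convention (0.2 small / 0.5 medium / 0.8 large): medium effect.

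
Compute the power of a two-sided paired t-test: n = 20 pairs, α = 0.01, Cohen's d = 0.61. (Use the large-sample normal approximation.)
Power ≈ 0.56

Power calculation (paired t-test, normal approximation):
z_β = d · √n - z_{α/2}
z_β = 0.61 · √20 - 2.576
z_β = 0.61 · 4.472 - 2.576
z_β = 0.152

Power = Φ(z_β) = Φ(0.152) ≈ 0.560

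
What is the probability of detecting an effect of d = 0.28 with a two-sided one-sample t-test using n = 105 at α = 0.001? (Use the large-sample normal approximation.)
Power ≈ 0.34

Power calculation (one-sample t-test, normal approximation):
z_β = d · √n - z_{α/2}
z_β = 0.28 · √105 - 3.291
z_β = 0.28 · 10.247 - 3.291
z_β = -0.421

Power = Φ(z_β) = Φ(-0.421) ≈ 0.337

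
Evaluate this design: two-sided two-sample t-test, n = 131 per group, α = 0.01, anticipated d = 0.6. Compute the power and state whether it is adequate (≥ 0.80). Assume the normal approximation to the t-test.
Power ≈ 0.99; the study is adequately powered (power ≥ 0.80)

Power calculation (two-sample t-test, normal approximation):
z_β = d · √(n/2) - z_{α/2}
z_β = 0.6 · √(131/2) - 2.576
z_β = 0.6 · 8.093 - 2.576
z_β = 2.280

Power = Φ(z_β) = Φ(2.280) ≈ 0.989

Effect size d = 0.6 is medium by Cohen's convention (0.2/0.5/0.8).

Threshold: power ≥ 0.80 is conventionally adequate.
Power ≈ 0.99 → the study is adequately powered (power ≥ 0.80).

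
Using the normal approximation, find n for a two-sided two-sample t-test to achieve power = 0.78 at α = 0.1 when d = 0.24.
n = 203 per group

Sample size formula (two-sample t-test, normal approximation):
n = 2 · ((z_{α/2} + z_β) / d)²

z_{α/2} = 1.645 (for α = 0.1, two-sided)
z_β = 0.772 (for power = 0.78)
d = 0.24

n = 2 · ((1.645 + 0.772) / 0.24)²
n = 2 · (10.071)²
n ≈ 202.85
Round up to the next whole number: n = 203 per group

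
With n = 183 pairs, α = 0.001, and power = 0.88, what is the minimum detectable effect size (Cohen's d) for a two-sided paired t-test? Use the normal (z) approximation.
d ≈ 0.33

Minimum detectable effect (paired t-test, normal approximation):
d = (z_{α/2} + z_β) / √n
d = (3.291 + 1.175) / √183
d = 4.466 / 13.528
d ≈ 0.33

By Cohen's convention (0.2 small / 0.5 medium / 0.8 large): small effect.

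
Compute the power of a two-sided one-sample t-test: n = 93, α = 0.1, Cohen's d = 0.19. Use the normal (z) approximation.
Power ≈ 0.57

Power calculation (one-sample t-test, normal approximation):
z_β = d · √n - z_{α/2}
z_β = 0.19 · √93 - 1.645
z_β = 0.19 · 9.644 - 1.645
z_β = 0.187

Power = Φ(z_β) = Φ(0.187) ≈ 0.574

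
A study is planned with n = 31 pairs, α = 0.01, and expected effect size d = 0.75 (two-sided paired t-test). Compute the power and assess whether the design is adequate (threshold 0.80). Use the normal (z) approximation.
Power ≈ 0.95; the study is adequately powered (power ≥ 0.80)

Power calculation (paired t-test, normal approximation):
z_β = d · √n - z_{α/2}
z_β = 0.75 · √31 - 2.576
z_β = 0.75 · 5.568 - 2.576
z_β = 1.600

Power = Φ(z_β) = Φ(1.600) ≈ 0.945

Effect size d = 0.75 is medium by Cohen's convention (0.2/0.5/0.8).

Threshold: power ≥ 0.80 is conventionally adequate.
Power ≈ 0.95 → the study is adequately powered (power ≥ 0.80).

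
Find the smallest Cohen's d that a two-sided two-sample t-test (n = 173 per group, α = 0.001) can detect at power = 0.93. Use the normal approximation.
d ≈ 0.51

Minimum detectable effect (two-sample t-test, normal approximation):
d = (z_{α/2} + z_β) / √(n/2)
d = (3.291 + 1.476) / √(173/2)
d = 4.766 / 9.301
d ≈ 0.51

By Cohen's convention (0.2 small / 0.5 medium / 0.8 large): medium effect.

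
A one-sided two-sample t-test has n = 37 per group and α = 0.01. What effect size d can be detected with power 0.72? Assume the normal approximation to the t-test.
d ≈ 0.68

Minimum detectable effect (two-sample t-test, normal approximation):
d = (z_α + z_β) / √(n/2)
d = (2.326 + 0.583) / √(37/2)
d = 2.909 / 4.301
d ≈ 0.68

By Cohen's convention (0.2 small / 0.5 medium / 0.8 large): medium effect.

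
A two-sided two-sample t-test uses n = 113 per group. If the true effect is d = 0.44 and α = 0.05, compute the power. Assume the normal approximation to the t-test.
Power ≈ 0.91

Power calculation (two-sample t-test, normal approximation):
z_β = d · √(n/2) - z_{α/2}
z_β = 0.44 · √(113/2) - 1.960
z_β = 0.44 · 7.517 - 1.960
z_β = 1.347

Power = Φ(z_β) = Φ(1.347) ≈ 0.911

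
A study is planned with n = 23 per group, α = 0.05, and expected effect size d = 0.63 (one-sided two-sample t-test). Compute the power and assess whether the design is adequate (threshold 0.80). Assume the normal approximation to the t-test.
Power ≈ 0.69; the study is underpowered (power < 0.80)

Power calculation (two-sample t-test, normal approximation):
z_β = d · √(n/2) - z_α
z_β = 0.63 · √(23/2) - 1.645
z_β = 0.63 · 3.391 - 1.645
z_β = 0.492

Power = Φ(z_β) = Φ(0.492) ≈ 0.688

Effect size d = 0.63 is medium by Cohen's convention (0.2/0.5/0.8).

Threshold: power ≥ 0.80 is conventionally adequate.
Power ≈ 0.69 → the study is underpowered (power < 0.80).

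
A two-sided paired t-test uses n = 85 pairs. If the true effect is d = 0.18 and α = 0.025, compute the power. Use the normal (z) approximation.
Power ≈ 0.28

Power calculation (paired t-test, normal approximation):
z_β = d · √n - z_{α/2}
z_β = 0.18 · √85 - 2.241
z_β = 0.18 · 9.220 - 2.241
z_β = -0.582

Power = Φ(z_β) = Φ(-0.582) ≈ 0.280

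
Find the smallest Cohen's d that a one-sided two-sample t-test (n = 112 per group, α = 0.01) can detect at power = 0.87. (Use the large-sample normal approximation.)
d ≈ 0.46

Minimum detectable effect (two-sample t-test, normal approximation):
d = (z_α + z_β) / √(n/2)
d = (2.326 + 1.126) / √(112/2)
d = 3.453 / 7.483
d ≈ 0.46

By Cohen's convention (0.2 small / 0.5 medium / 0.8 large): small effect.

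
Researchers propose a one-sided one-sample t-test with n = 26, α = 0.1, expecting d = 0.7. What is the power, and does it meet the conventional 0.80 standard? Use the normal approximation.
Power ≈ 0.99; the study is adequately powered (power ≥ 0.80)

Power calculation (one-sample t-test, normal approximation):
z_β = d · √n - z_α
z_β = 0.7 · √26 - 1.282
z_β = 0.7 · 5.099 - 1.282
z_β = 2.288

Power = Φ(z_β) = Φ(2.288) ≈ 0.989

Effect size d = 0.7 is medium by Cohen's convention (0.2/0.5/0.8).

Threshold: power ≥ 0.80 is conventionally adequate.
Power ≈ 0.99 → the study is adequately powered (power ≥ 0.80).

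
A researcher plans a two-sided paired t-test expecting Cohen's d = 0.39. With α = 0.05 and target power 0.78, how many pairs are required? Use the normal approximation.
n = 50 pairs

Sample size formula (paired t-test, normal approximation):
n = ((z_{α/2} + z_β) / d)²

z_{α/2} = 1.960 (for α = 0.05, two-sided)
z_β = 0.772 (for power = 0.78)
d = 0.39

n = ((1.960 + 0.772) / 0.39)²
n = (7.005)²
n ≈ 49.07
Round up to the next whole number: n = 50 pairs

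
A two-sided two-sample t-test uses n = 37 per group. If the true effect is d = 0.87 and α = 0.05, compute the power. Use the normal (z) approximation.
Power ≈ 0.96

Power calculation (two-sample t-test, normal approximation):
z_β = d · √(n/2) - z_{α/2}
z_β = 0.87 · √(37/2) - 1.960
z_β = 0.87 · 4.301 - 1.960
z_β = 1.782

Power = Φ(z_β) = Φ(1.782) ≈ 0.963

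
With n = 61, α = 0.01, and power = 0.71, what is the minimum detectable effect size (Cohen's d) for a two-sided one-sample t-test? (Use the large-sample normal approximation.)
d ≈ 0.40

Minimum detectable effect (one-sample t-test, normal approximation):
d = (z_{α/2} + z_β) / √n
d = (2.576 + 0.553) / √61
d = 3.129 / 7.810
d ≈ 0.40

By Cohen's convention (0.2 small / 0.5 medium / 0.8 large): small effect.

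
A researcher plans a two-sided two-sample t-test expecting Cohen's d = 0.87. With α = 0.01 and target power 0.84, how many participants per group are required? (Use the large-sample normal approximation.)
n = 34 per group

Sample size formula (two-sample t-test, normal approximation):
n = 2 · ((z_{α/2} + z_β) / d)²

z_{α/2} = 2.576 (for α = 0.01, two-sided)
z_β = 0.994 (for power = 0.84)
d = 0.87

n = 2 · ((2.576 + 0.994) / 0.87)²
n = 2 · (4.103)²
n ≈ 33.67
Round up to the next whole number: n = 34 per group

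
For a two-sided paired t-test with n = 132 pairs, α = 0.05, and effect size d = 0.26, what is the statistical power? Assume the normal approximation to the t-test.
Power ≈ 0.85

Power calculation (paired t-test, normal approximation):
z_β = d · √n - z_{α/2}
z_β = 0.26 · √132 - 1.960
z_β = 0.26 · 11.489 - 1.960
z_β = 1.027

Power = Φ(z_β) = Φ(1.027) ≈ 0.848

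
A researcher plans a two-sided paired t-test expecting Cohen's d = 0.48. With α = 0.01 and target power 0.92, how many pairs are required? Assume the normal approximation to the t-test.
n = 69 pairs

Sample size formula (paired t-test, normal approximation):
n = ((z_{α/2} + z_β) / d)²

z_{α/2} = 2.576 (for α = 0.01, two-sided)
z_β = 1.405 (for power = 0.92)
d = 0.48

n = ((2.576 + 1.405) / 0.48)²
n = (8.294)²
n ≈ 68.79
Round up to the next whole number: n = 69 pairs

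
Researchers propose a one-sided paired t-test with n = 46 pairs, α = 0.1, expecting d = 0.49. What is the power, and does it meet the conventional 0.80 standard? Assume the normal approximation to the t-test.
Power ≈ 0.98; the study is adequately powered (power ≥ 0.80)

Power calculation (paired t-test, normal approximation):
z_β = d · √n - z_α
z_β = 0.49 · √46 - 1.282
z_β = 0.49 · 6.782 - 1.282
z_β = 2.042

Power = Φ(z_β) = Φ(2.042) ≈ 0.979

Effect size d = 0.49 is small by Cohen's convention (0.2/0.5/0.8).

Threshold: power ≥ 0.80 is conventionally adequate.
Power ≈ 0.98 → the study is adequately powered (power ≥ 0.80).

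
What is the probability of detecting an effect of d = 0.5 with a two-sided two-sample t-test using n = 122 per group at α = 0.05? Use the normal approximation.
Power ≈ 0.97

Power calculation (two-sample t-test, normal approximation):
z_β = d · √(n/2) - z_{α/2}
z_β = 0.5 · √(122/2) - 1.960
z_β = 0.5 · 7.810 - 1.960
z_β = 1.945

Power = Φ(z_β) = Φ(1.945) ≈ 0.974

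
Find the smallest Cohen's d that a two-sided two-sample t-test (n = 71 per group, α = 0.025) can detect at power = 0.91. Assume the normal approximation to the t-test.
d ≈ 0.60

Minimum detectable effect (two-sample t-test, normal approximation):
d = (z_{α/2} + z_β) / √(n/2)
d = (2.241 + 1.341) / √(71/2)
d = 3.582 / 5.958
d ≈ 0.60

By Cohen's convention (0.2 small / 0.5 medium / 0.8 large): medium effect.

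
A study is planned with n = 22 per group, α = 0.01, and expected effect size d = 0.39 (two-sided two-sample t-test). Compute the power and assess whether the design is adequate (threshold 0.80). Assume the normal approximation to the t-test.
Power ≈ 0.10; the study is underpowered (power < 0.80)

Power calculation (two-sample t-test, normal approximation):
z_β = d · √(n/2) - z_{α/2}
z_β = 0.39 · √(22/2) - 2.576
z_β = 0.39 · 3.317 - 2.576
z_β = -1.282

Power = Φ(z_β) = Φ(-1.282) ≈ 0.100

Effect size d = 0.39 is small by Cohen's convention (0.2/0.5/0.8).

Threshold: power ≥ 0.80 is conventionally adequate.
Power ≈ 0.10 → the study is underpowered (power < 0.80).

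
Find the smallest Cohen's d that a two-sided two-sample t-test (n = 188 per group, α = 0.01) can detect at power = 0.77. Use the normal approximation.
d ≈ 0.34

Minimum detectable effect (two-sample t-test, normal approximation):
d = (z_{α/2} + z_β) / √(n/2)
d = (2.576 + 0.739) / √(188/2)
d = 3.315 / 9.695
d ≈ 0.34

By Cohen's convention (0.2 small / 0.5 medium / 0.8 large): small effect.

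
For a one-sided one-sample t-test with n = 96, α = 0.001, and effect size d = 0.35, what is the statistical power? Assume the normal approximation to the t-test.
Power ≈ 0.63

Power calculation (one-sample t-test, normal approximation):
z_β = d · √n - z_α
z_β = 0.35 · √96 - 3.090
z_β = 0.35 · 9.798 - 3.090
z_β = 0.339

Power = Φ(z_β) = Φ(0.339) ≈ 0.633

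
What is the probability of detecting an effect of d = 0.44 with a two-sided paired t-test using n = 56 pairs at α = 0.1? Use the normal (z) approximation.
Power ≈ 0.95

Power calculation (paired t-test, normal approximation):
z_β = d · √n - z_{α/2}
z_β = 0.44 · √56 - 1.645
z_β = 0.44 · 7.483 - 1.645
z_β = 1.648

Power = Φ(z_β) = Φ(1.648) ≈ 0.950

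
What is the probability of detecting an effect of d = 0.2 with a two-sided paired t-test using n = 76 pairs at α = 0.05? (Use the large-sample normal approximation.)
Power ≈ 0.41

Power calculation (paired t-test, normal approximation):
z_β = d · √n - z_{α/2}
z_β = 0.2 · √76 - 1.960
z_β = 0.2 · 8.718 - 1.960
z_β = -0.216

Power = Φ(z_β) = Φ(-0.216) ≈ 0.414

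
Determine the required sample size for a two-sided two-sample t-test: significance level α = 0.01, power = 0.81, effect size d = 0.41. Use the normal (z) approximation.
n = 142 per group

Sample size formula (two-sample t-test, normal approximation):
n = 2 · ((z_{α/2} + z_β) / d)²

z_{α/2} = 2.576 (for α = 0.01, two-sided)
z_β = 0.878 (for power = 0.81)
d = 0.41

n = 2 · ((2.576 + 0.878) / 0.41)²
n = 2 · (8.424)²
n ≈ 141.93
Round up to the next whole number: n = 142 per group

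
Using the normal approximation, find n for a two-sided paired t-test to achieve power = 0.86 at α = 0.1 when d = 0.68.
n = 17 pairs

Sample size formula (paired t-test, normal approximation):
n = ((z_{α/2} + z_β) / d)²

z_{α/2} = 1.645 (for α = 0.1, two-sided)
z_β = 1.080 (for power = 0.86)
d = 0.68

n = ((1.645 + 1.080) / 0.68)²
n = (4.007)²
n ≈ 16.06
Round up to the next whole number: n = 17 pairs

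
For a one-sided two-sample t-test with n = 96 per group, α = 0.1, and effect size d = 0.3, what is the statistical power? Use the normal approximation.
Power ≈ 0.79

Power calculation (two-sample t-test, normal approximation):
z_β = d · √(n/2) - z_α
z_β = 0.3 · √(96/2) - 1.282
z_β = 0.3 · 6.928 - 1.282
z_β = 0.797

Power = Φ(z_β) = Φ(0.797) ≈ 0.787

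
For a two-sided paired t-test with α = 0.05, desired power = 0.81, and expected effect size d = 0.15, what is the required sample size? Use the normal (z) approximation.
n = 358 pairs

Sample size formula (paired t-test, normal approximation):
n = ((z_{α/2} + z_β) / d)²

z_{α/2} = 1.960 (for α = 0.05, two-sided)
z_β = 0.878 (for power = 0.81)
d = 0.15

n = ((1.960 + 0.878) / 0.15)²
n = (18.920)²
n ≈ 357.97
Round up to the next whole number: n = 358 pairs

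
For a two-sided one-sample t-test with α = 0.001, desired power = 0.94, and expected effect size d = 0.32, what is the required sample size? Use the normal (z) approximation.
n = 230

Sample size formula (one-sample t-test, normal approximation):
n = ((z_{α/2} + z_β) / d)²

z_{α/2} = 3.291 (for α = 0.001, two-sided)
z_β = 1.555 (for power = 0.94)
d = 0.32

n = ((3.291 + 1.555) / 0.32)²
n = (15.144)²
n ≈ 229.34
Round up to the next whole number: n = 230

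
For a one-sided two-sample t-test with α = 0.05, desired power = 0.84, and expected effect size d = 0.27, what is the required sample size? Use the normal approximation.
n = 192 per group

Sample size formula (two-sample t-test, normal approximation):
n = 2 · ((z_α + z_β) / d)²

z_α = 1.645 (for α = 0.05, one-sided)
z_β = 0.994 (for power = 0.84)
d = 0.27

n = 2 · ((1.645 + 0.994) / 0.27)²
n = 2 · (9.774)²
n ≈ 191.06
Round up to the next whole number: n = 192 per group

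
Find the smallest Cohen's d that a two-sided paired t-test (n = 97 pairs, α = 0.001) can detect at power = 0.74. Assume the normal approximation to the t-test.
d ≈ 0.40

Minimum detectable effect (paired t-test, normal approximation):
d = (z_{α/2} + z_β) / √n
d = (3.291 + 0.643) / √97
d = 3.934 / 9.849
d ≈ 0.40

By Cohen's convention (0.2 small / 0.5 medium / 0.8 large): small effect.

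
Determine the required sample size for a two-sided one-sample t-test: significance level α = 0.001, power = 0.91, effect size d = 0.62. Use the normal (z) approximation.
n = 56

Sample size formula (one-sample t-test, normal approximation):
n = ((z_{α/2} + z_β) / d)²

z_{α/2} = 3.291 (for α = 0.001, two-sided)
z_β = 1.341 (for power = 0.91)
d = 0.62

n = ((3.291 + 1.341) / 0.62)²
n = (7.471)²
n ≈ 55.82
Round up to the next whole number: n = 56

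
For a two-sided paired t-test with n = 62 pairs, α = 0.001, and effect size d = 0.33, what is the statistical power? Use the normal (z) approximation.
Power ≈ 0.24

Power calculation (paired t-test, normal approximation):
z_β = d · √n - z_{α/2}
z_β = 0.33 · √62 - 3.291
z_β = 0.33 · 7.874 - 3.291
z_β = -0.692

Power = Φ(z_β) = Φ(-0.692) ≈ 0.244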